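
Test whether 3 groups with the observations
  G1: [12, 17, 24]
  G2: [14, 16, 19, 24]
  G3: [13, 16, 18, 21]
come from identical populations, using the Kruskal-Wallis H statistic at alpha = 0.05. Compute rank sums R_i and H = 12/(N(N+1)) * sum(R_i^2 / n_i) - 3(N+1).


Step 1: Combine all N = 11 observations and assign midranks.
sorted (value, group, rank): (12,G1,1), (13,G3,2), (14,G2,3), (16,G2,4.5), (16,G3,4.5), (17,G1,6), (18,G3,7), (19,G2,8), (21,G3,9), (24,G1,10.5), (24,G2,10.5)
Step 2: Sum ranks within each group.
R_1 = 17.5 (n_1 = 3)
R_2 = 26 (n_2 = 4)
R_3 = 22.5 (n_3 = 4)
Step 3: H = 12/(N(N+1)) * sum(R_i^2/n_i) - 3(N+1)
     = 12/(11*12) * (17.5^2/3 + 26^2/4 + 22.5^2/4) - 3*12
     = 0.090909 * 397.646 - 36
     = 0.149621.
Step 4: Ties present; correction factor C = 1 - 12/(11^3 - 11) = 0.990909. Corrected H = 0.149621 / 0.990909 = 0.150994.
Step 5: Under H0, H ~ chi^2(2); p-value = 0.927283.
Step 6: alpha = 0.05. fail to reject H0.

H = 0.1510, df = 2, p = 0.927283, fail to reject H0.


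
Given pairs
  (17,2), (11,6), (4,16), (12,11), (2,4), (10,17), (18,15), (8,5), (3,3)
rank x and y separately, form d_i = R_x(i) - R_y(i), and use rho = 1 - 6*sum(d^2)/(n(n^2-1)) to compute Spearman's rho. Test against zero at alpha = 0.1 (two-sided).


Step 1: Rank x and y separately (midranks; no ties here).
rank(x): 17->8, 11->6, 4->3, 12->7, 2->1, 10->5, 18->9, 8->4, 3->2
rank(y): 2->1, 6->5, 16->8, 11->6, 4->3, 17->9, 15->7, 5->4, 3->2
Step 2: d_i = R_x(i) - R_y(i); compute d_i^2.
  (8-1)^2=49, (6-5)^2=1, (3-8)^2=25, (7-6)^2=1, (1-3)^2=4, (5-9)^2=16, (9-7)^2=4, (4-4)^2=0, (2-2)^2=0
sum(d^2) = 100.
Step 3: rho = 1 - 6*100 / (9*(9^2 - 1)) = 1 - 600/720 = 0.166667.
Step 4: Under H0, t = rho * sqrt((n-2)/(1-rho^2)) = 0.4472 ~ t(7).
Step 5: Two-sided p-value from the t-distribution with 7 df = 0.668231.
Step 6: alpha = 0.1. fail to reject H0.

rho = 0.1667, p = 0.668231, fail to reject H0 at alpha = 0.1.


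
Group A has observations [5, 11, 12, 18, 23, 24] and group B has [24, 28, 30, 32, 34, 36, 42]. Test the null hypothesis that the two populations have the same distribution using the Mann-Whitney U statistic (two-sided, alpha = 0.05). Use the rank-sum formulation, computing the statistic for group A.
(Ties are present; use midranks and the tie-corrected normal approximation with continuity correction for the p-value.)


Step 1: Combine and sort all 13 observations; assign midranks.
sorted (value, group): (5,X), (11,X), (12,X), (18,X), (23,X), (24,X), (24,Y), (28,Y), (30,Y), (32,Y), (34,Y), (36,Y), (42,Y)
ranks: 5->1, 11->2, 12->3, 18->4, 23->5, 24->6.5, 24->6.5, 28->8, 30->9, 32->10, 34->11, 36->12, 42->13
Step 2: Rank sum for X: R1 = 1 + 2 + 3 + 4 + 5 + 6.5 = 21.5.
Step 3: U_X = R1 - n1(n1+1)/2 = 21.5 - 6*7/2 = 21.5 - 21 = 0.5.
       U_Y = n1*n2 - U_X = 42 - 0.5 = 41.5.
Step 4: Ties are present, so use the tie-corrected normal approximation (with continuity correction) for the p-value.
Step 5: p-value = 0.004222; compare to alpha = 0.05. reject H0.

U_X = 0.5, p = 0.004222, reject H0 at alpha = 0.05.


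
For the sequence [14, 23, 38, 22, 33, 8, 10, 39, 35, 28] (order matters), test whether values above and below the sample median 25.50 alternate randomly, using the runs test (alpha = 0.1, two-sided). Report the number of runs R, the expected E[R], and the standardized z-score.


Step 1: Compute median = 25.50; label A = above, B = below.
Labels in order: BBABABBAAA  (n_A = 5, n_B = 5)
Step 2: Count runs R = 6.
Step 3: Under H0 (random ordering), E[R] = 2*n_A*n_B/(n_A+n_B) + 1 = 2*5*5/10 + 1 = 6.0000.
        Var[R] = 2*n_A*n_B*(2*n_A*n_B - n_A - n_B) / ((n_A+n_B)^2 * (n_A+n_B-1)) = 2000/900 = 2.2222.
        SD[R] = 1.4907.
Step 4: R = E[R], so z = 0 with no continuity correction.
Step 5: Two-sided p-value via normal approximation = 2*(1 - Phi(|z|)) = 1.000000.
Step 6: alpha = 0.1. fail to reject H0.

R = 6, z = 0.0000, p = 1.000000, fail to reject H0.


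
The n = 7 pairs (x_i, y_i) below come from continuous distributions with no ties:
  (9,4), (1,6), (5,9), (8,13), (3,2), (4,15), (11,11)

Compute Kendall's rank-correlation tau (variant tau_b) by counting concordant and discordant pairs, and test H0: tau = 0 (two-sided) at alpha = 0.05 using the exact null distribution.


Step 1: Enumerate the 21 unordered pairs (i,j) with i<j and classify each by sign(x_j-x_i) * sign(y_j-y_i).
  (1,2):dx=-8,dy=+2->D; (1,3):dx=-4,dy=+5->D; (1,4):dx=-1,dy=+9->D; (1,5):dx=-6,dy=-2->C
  (1,6):dx=-5,dy=+11->D; (1,7):dx=+2,dy=+7->C; (2,3):dx=+4,dy=+3->C; (2,4):dx=+7,dy=+7->C
  (2,5):dx=+2,dy=-4->D; (2,6):dx=+3,dy=+9->C; (2,7):dx=+10,dy=+5->C; (3,4):dx=+3,dy=+4->C
  (3,5):dx=-2,dy=-7->C; (3,6):dx=-1,dy=+6->D; (3,7):dx=+6,dy=+2->C; (4,5):dx=-5,dy=-11->C
  (4,6):dx=-4,dy=+2->D; (4,7):dx=+3,dy=-2->D; (5,6):dx=+1,dy=+13->C; (5,7):dx=+8,dy=+9->C
  (6,7):dx=+7,dy=-4->D
Step 2: C = 12, D = 9, total pairs = 21.
Step 3: tau = (C - D)/(n(n-1)/2) = (12 - 9)/21 = 0.142857.
Step 4: Exact two-sided p-value (enumerate n! = 5040 permutations of y under H0): p = 0.772619.
Step 5: alpha = 0.05. fail to reject H0.

tau_b = 0.1429 (C=12, D=9), p = 0.772619, fail to reject H0.


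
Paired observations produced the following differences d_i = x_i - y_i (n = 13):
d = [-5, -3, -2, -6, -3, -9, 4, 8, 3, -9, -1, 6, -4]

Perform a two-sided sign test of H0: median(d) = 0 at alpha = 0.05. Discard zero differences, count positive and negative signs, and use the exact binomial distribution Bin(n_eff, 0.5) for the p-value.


Step 1: Discard zero differences. Original n = 13; n_eff = number of nonzero differences = 13.
Nonzero differences (with sign): -5, -3, -2, -6, -3, -9, +4, +8, +3, -9, -1, +6, -4
Step 2: Count signs: positive = 4, negative = 9.
Step 3: Under H0: P(positive) = 0.5, so the number of positives S ~ Bin(13, 0.5).
Step 4: Two-sided exact p-value = sum of Bin(13,0.5) probabilities at or below the observed probability = 0.266846.
Step 5: alpha = 0.05. fail to reject H0.

n_eff = 13, pos = 4, neg = 9, p = 0.266846, fail to reject H0.


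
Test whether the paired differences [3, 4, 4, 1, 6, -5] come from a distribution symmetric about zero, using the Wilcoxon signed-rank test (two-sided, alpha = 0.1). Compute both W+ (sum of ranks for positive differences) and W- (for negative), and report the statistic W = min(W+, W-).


Step 1: Drop any zero differences (none here) and take |d_i|.
|d| = [3, 4, 4, 1, 6, 5]
Step 2: Midrank |d_i| (ties get averaged ranks).
ranks: |3|->2, |4|->3.5, |4|->3.5, |1|->1, |6|->6, |5|->5
Step 3: Attach original signs; sum ranks with positive sign and with negative sign.
W+ = 2 + 3.5 + 3.5 + 1 + 6 = 16
W- = 5 = 5
(Check: W+ + W- = 21 should equal n(n+1)/2 = 21.)
Step 4: Test statistic W = min(W+, W-) = 5.
Step 5: Ties in |d|, so use the tie-corrected normal approximation.
        E[W] = n(n+1)/4 = 6*7/4 = 10.5.
        Tie groups: |d|=4 (t=2); sum(t^3 - t) = 6.
        Var[W] = n(n+1)(2n+1)/24 - sum(t^3-t)/48 = 546/24 - 6/48 = 22.625.
        z = (W - E[W]) / sqrt(Var[W]) = (5 - 10.5) / 4.7566 = -1.1563.
        Two-sided p = 2*Phi(z) = 0.247561.
Step 6: alpha = 0.1. fail to reject H0.

W+ = 16, W- = 5, W = min = 5, p = 0.247561, fail to reject H0.


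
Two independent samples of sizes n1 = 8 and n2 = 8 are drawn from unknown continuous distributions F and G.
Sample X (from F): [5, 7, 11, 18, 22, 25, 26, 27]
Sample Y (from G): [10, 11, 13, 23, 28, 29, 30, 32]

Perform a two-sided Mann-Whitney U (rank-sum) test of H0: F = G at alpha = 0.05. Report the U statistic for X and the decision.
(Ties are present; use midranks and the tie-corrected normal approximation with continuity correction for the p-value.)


Step 1: Combine and sort all 16 observations; assign midranks.
sorted (value, group): (5,X), (7,X), (10,Y), (11,X), (11,Y), (13,Y), (18,X), (22,X), (23,Y), (25,X), (26,X), (27,X), (28,Y), (29,Y), (30,Y), (32,Y)
ranks: 5->1, 7->2, 10->3, 11->4.5, 11->4.5, 13->6, 18->7, 22->8, 23->9, 25->10, 26->11, 27->12, 28->13, 29->14, 30->15, 32->16
Step 2: Rank sum for X: R1 = 1 + 2 + 4.5 + 7 + 8 + 10 + 11 + 12 = 55.5.
Step 3: U_X = R1 - n1(n1+1)/2 = 55.5 - 8*9/2 = 55.5 - 36 = 19.5.
       U_Y = n1*n2 - U_X = 64 - 19.5 = 44.5.
Step 4: Ties are present, so use the tie-corrected normal approximation (with continuity correction) for the p-value.
Step 5: p-value = 0.207244; compare to alpha = 0.05. fail to reject H0.

U_X = 19.5, p = 0.207244, fail to reject H0 at alpha = 0.05.


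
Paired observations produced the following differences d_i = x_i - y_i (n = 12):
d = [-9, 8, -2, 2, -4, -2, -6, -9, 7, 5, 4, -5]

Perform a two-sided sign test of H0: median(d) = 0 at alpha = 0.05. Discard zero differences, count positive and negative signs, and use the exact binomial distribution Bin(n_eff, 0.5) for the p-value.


Step 1: Discard zero differences. Original n = 12; n_eff = number of nonzero differences = 12.
Nonzero differences (with sign): -9, +8, -2, +2, -4, -2, -6, -9, +7, +5, +4, -5
Step 2: Count signs: positive = 5, negative = 7.
Step 3: Under H0: P(positive) = 0.5, so the number of positives S ~ Bin(12, 0.5).
Step 4: Two-sided exact p-value = sum of Bin(12,0.5) probabilities at or below the observed probability = 0.774414.
Step 5: alpha = 0.05. fail to reject H0.

n_eff = 12, pos = 5, neg = 7, p = 0.774414, fail to reject H0.


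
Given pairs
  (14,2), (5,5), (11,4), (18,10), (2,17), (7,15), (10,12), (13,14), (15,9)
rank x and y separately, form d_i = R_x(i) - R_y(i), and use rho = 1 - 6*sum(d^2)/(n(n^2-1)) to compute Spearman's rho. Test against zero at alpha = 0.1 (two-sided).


Step 1: Rank x and y separately (midranks; no ties here).
rank(x): 14->7, 5->2, 11->5, 18->9, 2->1, 7->3, 10->4, 13->6, 15->8
rank(y): 2->1, 5->3, 4->2, 10->5, 17->9, 15->8, 12->6, 14->7, 9->4
Step 2: d_i = R_x(i) - R_y(i); compute d_i^2.
  (7-1)^2=36, (2-3)^2=1, (5-2)^2=9, (9-5)^2=16, (1-9)^2=64, (3-8)^2=25, (4-6)^2=4, (6-7)^2=1, (8-4)^2=16
sum(d^2) = 172.
Step 3: rho = 1 - 6*172 / (9*(9^2 - 1)) = 1 - 1032/720 = -0.433333.
Step 4: Under H0, t = rho * sqrt((n-2)/(1-rho^2)) = -1.2721 ~ t(7).
Step 5: Two-sided p-value from the t-distribution with 7 df = 0.243952.
Step 6: alpha = 0.1. fail to reject H0.

rho = -0.4333, p = 0.243952, fail to reject H0 at alpha = 0.1.


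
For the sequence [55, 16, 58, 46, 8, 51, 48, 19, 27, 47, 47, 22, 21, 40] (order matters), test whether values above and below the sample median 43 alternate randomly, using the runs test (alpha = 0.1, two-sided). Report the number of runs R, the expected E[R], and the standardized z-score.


Step 1: Compute median = 43; label A = above, B = below.
Labels in order: ABAABAABBAABBB  (n_A = 7, n_B = 7)
Step 2: Count runs R = 8.
Step 3: Under H0 (random ordering), E[R] = 2*n_A*n_B/(n_A+n_B) + 1 = 2*7*7/14 + 1 = 8.0000.
        Var[R] = 2*n_A*n_B*(2*n_A*n_B - n_A - n_B) / ((n_A+n_B)^2 * (n_A+n_B-1)) = 8232/2548 = 3.2308.
        SD[R] = 1.7974.
Step 4: R = E[R], so z = 0 with no continuity correction.
Step 5: Two-sided p-value via normal approximation = 2*(1 - Phi(|z|)) = 1.000000.
Step 6: alpha = 0.1. fail to reject H0.

R = 8, z = 0.0000, p = 1.000000, fail to reject H0.


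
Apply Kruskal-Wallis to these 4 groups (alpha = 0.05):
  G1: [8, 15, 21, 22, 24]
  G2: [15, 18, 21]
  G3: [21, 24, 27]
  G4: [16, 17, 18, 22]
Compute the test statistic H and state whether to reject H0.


Step 1: Combine all N = 15 observations and assign midranks.
sorted (value, group, rank): (8,G1,1), (15,G1,2.5), (15,G2,2.5), (16,G4,4), (17,G4,5), (18,G2,6.5), (18,G4,6.5), (21,G1,9), (21,G2,9), (21,G3,9), (22,G1,11.5), (22,G4,11.5), (24,G1,13.5), (24,G3,13.5), (27,G3,15)
Step 2: Sum ranks within each group.
R_1 = 37.5 (n_1 = 5)
R_2 = 18 (n_2 = 3)
R_3 = 37.5 (n_3 = 3)
R_4 = 27 (n_4 = 4)
Step 3: H = 12/(N(N+1)) * sum(R_i^2/n_i) - 3(N+1)
     = 12/(15*16) * (37.5^2/5 + 18^2/3 + 37.5^2/3 + 27^2/4) - 3*16
     = 0.050000 * 1040.25 - 48
     = 4.012500.
Step 4: Ties present; correction factor C = 1 - 48/(15^3 - 15) = 0.985714. Corrected H = 4.012500 / 0.985714 = 4.070652.
Step 5: Under H0, H ~ chi^2(3); p-value = 0.253935.
Step 6: alpha = 0.05. fail to reject H0.

H = 4.0707, df = 3, p = 0.253935, fail to reject H0.


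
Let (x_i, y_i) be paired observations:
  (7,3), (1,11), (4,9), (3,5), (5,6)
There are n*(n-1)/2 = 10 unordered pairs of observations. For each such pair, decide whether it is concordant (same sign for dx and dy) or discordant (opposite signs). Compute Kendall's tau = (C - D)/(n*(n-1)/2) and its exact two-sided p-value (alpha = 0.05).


Step 1: Enumerate the 10 unordered pairs (i,j) with i<j and classify each by sign(x_j-x_i) * sign(y_j-y_i).
  (1,2):dx=-6,dy=+8->D; (1,3):dx=-3,dy=+6->D; (1,4):dx=-4,dy=+2->D; (1,5):dx=-2,dy=+3->D
  (2,3):dx=+3,dy=-2->D; (2,4):dx=+2,dy=-6->D; (2,5):dx=+4,dy=-5->D; (3,4):dx=-1,dy=-4->C
  (3,5):dx=+1,dy=-3->D; (4,5):dx=+2,dy=+1->C
Step 2: C = 2, D = 8, total pairs = 10.
Step 3: tau = (C - D)/(n(n-1)/2) = (2 - 8)/10 = -0.600000.
Step 4: Exact two-sided p-value (enumerate n! = 120 permutations of y under H0): p = 0.233333.
Step 5: alpha = 0.05. fail to reject H0.

tau_b = -0.6000 (C=2, D=8), p = 0.233333, fail to reject H0.


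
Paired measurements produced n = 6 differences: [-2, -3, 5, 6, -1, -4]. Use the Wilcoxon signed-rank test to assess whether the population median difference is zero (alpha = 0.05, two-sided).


Step 1: Drop any zero differences (none here) and take |d_i|.
|d| = [2, 3, 5, 6, 1, 4]
Step 2: Midrank |d_i| (ties get averaged ranks).
ranks: |2|->2, |3|->3, |5|->5, |6|->6, |1|->1, |4|->4
Step 3: Attach original signs; sum ranks with positive sign and with negative sign.
W+ = 5 + 6 = 11
W- = 2 + 3 + 1 + 4 = 10
(Check: W+ + W- = 21 should equal n(n+1)/2 = 21.)
Step 4: Test statistic W = min(W+, W-) = 10.
Step 5: No ties, so the exact null distribution over the 2^6 = 64 sign assignments gives the two-sided p-value = 1.000000.
Step 6: alpha = 0.05. fail to reject H0.

W+ = 11, W- = 10, W = min = 10, p = 1.000000, fail to reject H0.


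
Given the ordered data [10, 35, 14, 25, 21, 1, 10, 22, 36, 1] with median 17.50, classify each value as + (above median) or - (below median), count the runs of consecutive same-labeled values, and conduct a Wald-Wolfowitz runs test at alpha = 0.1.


Step 1: Compute median = 17.50; label A = above, B = below.
Labels in order: BABAABBAAB  (n_A = 5, n_B = 5)
Step 2: Count runs R = 7.
Step 3: Under H0 (random ordering), E[R] = 2*n_A*n_B/(n_A+n_B) + 1 = 2*5*5/10 + 1 = 6.0000.
        Var[R] = 2*n_A*n_B*(2*n_A*n_B - n_A - n_B) / ((n_A+n_B)^2 * (n_A+n_B-1)) = 2000/900 = 2.2222.
        SD[R] = 1.4907.
Step 4: Continuity-corrected z = (R - 0.5 - E[R]) / SD[R] = (7 - 0.5 - 6.0000) / 1.4907 = 0.3354.
Step 5: Two-sided p-value via normal approximation = 2*(1 - Phi(|z|)) = 0.737316.
Step 6: alpha = 0.1. fail to reject H0.

R = 7, z = 0.3354, p = 0.737316, fail to reject H0.


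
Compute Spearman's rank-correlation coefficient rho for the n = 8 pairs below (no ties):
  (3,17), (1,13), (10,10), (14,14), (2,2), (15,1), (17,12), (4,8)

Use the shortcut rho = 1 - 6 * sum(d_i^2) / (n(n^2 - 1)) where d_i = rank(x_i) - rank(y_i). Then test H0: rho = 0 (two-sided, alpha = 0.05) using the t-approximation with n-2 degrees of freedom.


Step 1: Rank x and y separately (midranks; no ties here).
rank(x): 3->3, 1->1, 10->5, 14->6, 2->2, 15->7, 17->8, 4->4
rank(y): 17->8, 13->6, 10->4, 14->7, 2->2, 1->1, 12->5, 8->3
Step 2: d_i = R_x(i) - R_y(i); compute d_i^2.
  (3-8)^2=25, (1-6)^2=25, (5-4)^2=1, (6-7)^2=1, (2-2)^2=0, (7-1)^2=36, (8-5)^2=9, (4-3)^2=1
sum(d^2) = 98.
Step 3: rho = 1 - 6*98 / (8*(8^2 - 1)) = 1 - 588/504 = -0.166667.
Step 4: Under H0, t = rho * sqrt((n-2)/(1-rho^2)) = -0.4140 ~ t(6).
Step 5: Two-sided p-value from the t-distribution with 6 df = 0.693239.
Step 6: alpha = 0.05. fail to reject H0.

rho = -0.1667, p = 0.693239, fail to reject H0 at alpha = 0.05.


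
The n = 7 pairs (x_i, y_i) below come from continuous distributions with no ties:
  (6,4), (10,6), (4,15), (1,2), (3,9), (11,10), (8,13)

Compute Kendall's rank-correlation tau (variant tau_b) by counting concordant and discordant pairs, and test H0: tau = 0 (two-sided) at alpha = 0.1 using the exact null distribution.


Step 1: Enumerate the 21 unordered pairs (i,j) with i<j and classify each by sign(x_j-x_i) * sign(y_j-y_i).
  (1,2):dx=+4,dy=+2->C; (1,3):dx=-2,dy=+11->D; (1,4):dx=-5,dy=-2->C; (1,5):dx=-3,dy=+5->D
  (1,6):dx=+5,dy=+6->C; (1,7):dx=+2,dy=+9->C; (2,3):dx=-6,dy=+9->D; (2,4):dx=-9,dy=-4->C
  (2,5):dx=-7,dy=+3->D; (2,6):dx=+1,dy=+4->C; (2,7):dx=-2,dy=+7->D; (3,4):dx=-3,dy=-13->C
  (3,5):dx=-1,dy=-6->C; (3,6):dx=+7,dy=-5->D; (3,7):dx=+4,dy=-2->D; (4,5):dx=+2,dy=+7->C
  (4,6):dx=+10,dy=+8->C; (4,7):dx=+7,dy=+11->C; (5,6):dx=+8,dy=+1->C; (5,7):dx=+5,dy=+4->C
  (6,7):dx=-3,dy=+3->D
Step 2: C = 13, D = 8, total pairs = 21.
Step 3: tau = (C - D)/(n(n-1)/2) = (13 - 8)/21 = 0.238095.
Step 4: Exact two-sided p-value (enumerate n! = 5040 permutations of y under H0): p = 0.561905.
Step 5: alpha = 0.1. fail to reject H0.

tau_b = 0.2381 (C=13, D=8), p = 0.561905, fail to reject H0.


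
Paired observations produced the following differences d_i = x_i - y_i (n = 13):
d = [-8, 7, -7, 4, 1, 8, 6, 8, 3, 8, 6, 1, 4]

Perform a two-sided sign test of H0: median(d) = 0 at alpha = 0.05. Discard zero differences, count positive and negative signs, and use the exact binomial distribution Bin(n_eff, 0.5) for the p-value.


Step 1: Discard zero differences. Original n = 13; n_eff = number of nonzero differences = 13.
Nonzero differences (with sign): -8, +7, -7, +4, +1, +8, +6, +8, +3, +8, +6, +1, +4
Step 2: Count signs: positive = 11, negative = 2.
Step 3: Under H0: P(positive) = 0.5, so the number of positives S ~ Bin(13, 0.5).
Step 4: Two-sided exact p-value = sum of Bin(13,0.5) probabilities at or below the observed probability = 0.022461.
Step 5: alpha = 0.05. reject H0.

n_eff = 13, pos = 11, neg = 2, p = 0.022461, reject H0.


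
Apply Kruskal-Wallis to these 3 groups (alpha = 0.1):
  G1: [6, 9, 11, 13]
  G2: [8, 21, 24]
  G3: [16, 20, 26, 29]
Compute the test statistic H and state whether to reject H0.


Step 1: Combine all N = 11 observations and assign midranks.
sorted (value, group, rank): (6,G1,1), (8,G2,2), (9,G1,3), (11,G1,4), (13,G1,5), (16,G3,6), (20,G3,7), (21,G2,8), (24,G2,9), (26,G3,10), (29,G3,11)
Step 2: Sum ranks within each group.
R_1 = 13 (n_1 = 4)
R_2 = 19 (n_2 = 3)
R_3 = 34 (n_3 = 4)
Step 3: H = 12/(N(N+1)) * sum(R_i^2/n_i) - 3(N+1)
     = 12/(11*12) * (13^2/4 + 19^2/3 + 34^2/4) - 3*12
     = 0.090909 * 451.583 - 36
     = 5.053030.
Step 4: No ties, so H is used without correction.
Step 5: Under H0, H ~ chi^2(2); p-value = 0.079937.
Step 6: alpha = 0.1. reject H0.

H = 5.0530, df = 2, p = 0.079937, reject H0.


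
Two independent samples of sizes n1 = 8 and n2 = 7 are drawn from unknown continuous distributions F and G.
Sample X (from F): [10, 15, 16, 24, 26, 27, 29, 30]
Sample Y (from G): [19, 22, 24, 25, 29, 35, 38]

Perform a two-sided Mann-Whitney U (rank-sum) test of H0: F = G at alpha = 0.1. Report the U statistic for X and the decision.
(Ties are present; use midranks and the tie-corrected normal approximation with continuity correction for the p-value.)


Step 1: Combine and sort all 15 observations; assign midranks.
sorted (value, group): (10,X), (15,X), (16,X), (19,Y), (22,Y), (24,X), (24,Y), (25,Y), (26,X), (27,X), (29,X), (29,Y), (30,X), (35,Y), (38,Y)
ranks: 10->1, 15->2, 16->3, 19->4, 22->5, 24->6.5, 24->6.5, 25->8, 26->9, 27->10, 29->11.5, 29->11.5, 30->13, 35->14, 38->15
Step 2: Rank sum for X: R1 = 1 + 2 + 3 + 6.5 + 9 + 10 + 11.5 + 13 = 56.
Step 3: U_X = R1 - n1(n1+1)/2 = 56 - 8*9/2 = 56 - 36 = 20.
       U_Y = n1*n2 - U_X = 56 - 20 = 36.
Step 4: Ties are present, so use the tie-corrected normal approximation (with continuity correction) for the p-value.
Step 5: p-value = 0.384568; compare to alpha = 0.1. fail to reject H0.

U_X = 20, p = 0.384568, fail to reject H0 at alpha = 0.1.


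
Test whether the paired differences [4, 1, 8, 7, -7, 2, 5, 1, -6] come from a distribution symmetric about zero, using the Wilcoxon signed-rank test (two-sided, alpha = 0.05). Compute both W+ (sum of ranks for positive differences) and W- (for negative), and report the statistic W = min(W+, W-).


Step 1: Drop any zero differences (none here) and take |d_i|.
|d| = [4, 1, 8, 7, 7, 2, 5, 1, 6]
Step 2: Midrank |d_i| (ties get averaged ranks).
ranks: |4|->4, |1|->1.5, |8|->9, |7|->7.5, |7|->7.5, |2|->3, |5|->5, |1|->1.5, |6|->6
Step 3: Attach original signs; sum ranks with positive sign and with negative sign.
W+ = 4 + 1.5 + 9 + 7.5 + 3 + 5 + 1.5 = 31.5
W- = 7.5 + 6 = 13.5
(Check: W+ + W- = 45 should equal n(n+1)/2 = 45.)
Step 4: Test statistic W = min(W+, W-) = 13.5.
Step 5: Ties in |d|, so use the tie-corrected normal approximation.
        E[W] = n(n+1)/4 = 9*10/4 = 22.5.
        Tie groups: |d|=1 (t=2), |d|=7 (t=2); sum(t^3 - t) = 12.
        Var[W] = n(n+1)(2n+1)/24 - sum(t^3-t)/48 = 1710/24 - 12/48 = 71.
        z = (W - E[W]) / sqrt(Var[W]) = (13.5 - 22.5) / 8.4261 = -1.0681.
        Two-sided p = 2*Phi(z) = 0.285474.
Step 6: alpha = 0.05. fail to reject H0.

W+ = 31.5, W- = 13.5, W = min = 13.5, p = 0.285474, fail to reject H0.


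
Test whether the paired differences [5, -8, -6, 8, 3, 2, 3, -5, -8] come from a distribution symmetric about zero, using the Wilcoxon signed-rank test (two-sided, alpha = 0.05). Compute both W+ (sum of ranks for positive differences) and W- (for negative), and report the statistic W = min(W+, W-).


Step 1: Drop any zero differences (none here) and take |d_i|.
|d| = [5, 8, 6, 8, 3, 2, 3, 5, 8]
Step 2: Midrank |d_i| (ties get averaged ranks).
ranks: |5|->4.5, |8|->8, |6|->6, |8|->8, |3|->2.5, |2|->1, |3|->2.5, |5|->4.5, |8|->8
Step 3: Attach original signs; sum ranks with positive sign and with negative sign.
W+ = 4.5 + 8 + 2.5 + 1 + 2.5 = 18.5
W- = 8 + 6 + 4.5 + 8 = 26.5
(Check: W+ + W- = 45 should equal n(n+1)/2 = 45.)
Step 4: Test statistic W = min(W+, W-) = 18.5.
Step 5: Ties in |d|, so use the tie-corrected normal approximation.
        E[W] = n(n+1)/4 = 9*10/4 = 22.5.
        Tie groups: |d|=3 (t=2), |d|=5 (t=2), |d|=8 (t=3); sum(t^3 - t) = 36.
        Var[W] = n(n+1)(2n+1)/24 - sum(t^3-t)/48 = 1710/24 - 36/48 = 70.5.
        z = (W - E[W]) / sqrt(Var[W]) = (18.5 - 22.5) / 8.3964 = -0.4764.
        Two-sided p = 2*Phi(z) = 0.633794.
Step 6: alpha = 0.05. fail to reject H0.

W+ = 18.5, W- = 26.5, W = min = 18.5, p = 0.633794, fail to reject H0.


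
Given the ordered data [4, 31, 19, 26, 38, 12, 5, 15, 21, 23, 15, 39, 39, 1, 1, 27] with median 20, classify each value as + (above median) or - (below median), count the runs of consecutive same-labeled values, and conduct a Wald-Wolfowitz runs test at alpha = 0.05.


Step 1: Compute median = 20; label A = above, B = below.
Labels in order: BABAABBBAABAABBA  (n_A = 8, n_B = 8)
Step 2: Count runs R = 10.
Step 3: Under H0 (random ordering), E[R] = 2*n_A*n_B/(n_A+n_B) + 1 = 2*8*8/16 + 1 = 9.0000.
        Var[R] = 2*n_A*n_B*(2*n_A*n_B - n_A - n_B) / ((n_A+n_B)^2 * (n_A+n_B-1)) = 14336/3840 = 3.7333.
        SD[R] = 1.9322.
Step 4: Continuity-corrected z = (R - 0.5 - E[R]) / SD[R] = (10 - 0.5 - 9.0000) / 1.9322 = 0.2588.
Step 5: Two-sided p-value via normal approximation = 2*(1 - Phi(|z|)) = 0.795809.
Step 6: alpha = 0.05. fail to reject H0.

R = 10, z = 0.2588, p = 0.795809, fail to reject H0.


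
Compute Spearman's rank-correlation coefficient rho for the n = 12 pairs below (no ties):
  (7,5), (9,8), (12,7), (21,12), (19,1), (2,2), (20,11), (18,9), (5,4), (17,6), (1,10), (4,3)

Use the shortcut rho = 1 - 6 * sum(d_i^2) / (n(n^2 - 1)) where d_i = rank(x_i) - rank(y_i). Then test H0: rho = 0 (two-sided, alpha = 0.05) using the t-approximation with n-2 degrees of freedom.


Step 1: Rank x and y separately (midranks; no ties here).
rank(x): 7->5, 9->6, 12->7, 21->12, 19->10, 2->2, 20->11, 18->9, 5->4, 17->8, 1->1, 4->3
rank(y): 5->5, 8->8, 7->7, 12->12, 1->1, 2->2, 11->11, 9->9, 4->4, 6->6, 10->10, 3->3
Step 2: d_i = R_x(i) - R_y(i); compute d_i^2.
  (5-5)^2=0, (6-8)^2=4, (7-7)^2=0, (12-12)^2=0, (10-1)^2=81, (2-2)^2=0, (11-11)^2=0, (9-9)^2=0, (4-4)^2=0, (8-6)^2=4, (1-10)^2=81, (3-3)^2=0
sum(d^2) = 170.
Step 3: rho = 1 - 6*170 / (12*(12^2 - 1)) = 1 - 1020/1716 = 0.405594.
Step 4: Under H0, t = rho * sqrt((n-2)/(1-rho^2)) = 1.4032 ~ t(10).
Step 5: Two-sided p-value from the t-distribution with 10 df = 0.190836.
Step 6: alpha = 0.05. fail to reject H0.

rho = 0.4056, p = 0.190836, fail to reject H0 at alpha = 0.05.


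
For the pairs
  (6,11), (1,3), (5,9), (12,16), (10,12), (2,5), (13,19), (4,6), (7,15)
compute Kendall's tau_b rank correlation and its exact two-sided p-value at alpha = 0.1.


Step 1: Enumerate the 36 unordered pairs (i,j) with i<j and classify each by sign(x_j-x_i) * sign(y_j-y_i).
  (1,2):dx=-5,dy=-8->C; (1,3):dx=-1,dy=-2->C; (1,4):dx=+6,dy=+5->C; (1,5):dx=+4,dy=+1->C
  (1,6):dx=-4,dy=-6->C; (1,7):dx=+7,dy=+8->C; (1,8):dx=-2,dy=-5->C; (1,9):dx=+1,dy=+4->C
  (2,3):dx=+4,dy=+6->C; (2,4):dx=+11,dy=+13->C; (2,5):dx=+9,dy=+9->C; (2,6):dx=+1,dy=+2->C
  (2,7):dx=+12,dy=+16->C; (2,8):dx=+3,dy=+3->C; (2,9):dx=+6,dy=+12->C; (3,4):dx=+7,dy=+7->C
  (3,5):dx=+5,dy=+3->C; (3,6):dx=-3,dy=-4->C; (3,7):dx=+8,dy=+10->C; (3,8):dx=-1,dy=-3->C
  (3,9):dx=+2,dy=+6->C; (4,5):dx=-2,dy=-4->C; (4,6):dx=-10,dy=-11->C; (4,7):dx=+1,dy=+3->C
  (4,8):dx=-8,dy=-10->C; (4,9):dx=-5,dy=-1->C; (5,6):dx=-8,dy=-7->C; (5,7):dx=+3,dy=+7->C
  (5,8):dx=-6,dy=-6->C; (5,9):dx=-3,dy=+3->D; (6,7):dx=+11,dy=+14->C; (6,8):dx=+2,dy=+1->C
  (6,9):dx=+5,dy=+10->C; (7,8):dx=-9,dy=-13->C; (7,9):dx=-6,dy=-4->C; (8,9):dx=+3,dy=+9->C
Step 2: C = 35, D = 1, total pairs = 36.
Step 3: tau = (C - D)/(n(n-1)/2) = (35 - 1)/36 = 0.944444.
Step 4: Exact two-sided p-value (enumerate n! = 362880 permutations of y under H0): p = 0.000050.
Step 5: alpha = 0.1. reject H0.

tau_b = 0.9444 (C=35, D=1), p = 0.000050, reject H0.


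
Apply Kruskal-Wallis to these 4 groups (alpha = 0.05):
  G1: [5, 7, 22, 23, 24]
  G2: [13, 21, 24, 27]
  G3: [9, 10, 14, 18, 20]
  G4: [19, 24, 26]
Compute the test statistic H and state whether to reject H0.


Step 1: Combine all N = 17 observations and assign midranks.
sorted (value, group, rank): (5,G1,1), (7,G1,2), (9,G3,3), (10,G3,4), (13,G2,5), (14,G3,6), (18,G3,7), (19,G4,8), (20,G3,9), (21,G2,10), (22,G1,11), (23,G1,12), (24,G1,14), (24,G2,14), (24,G4,14), (26,G4,16), (27,G2,17)
Step 2: Sum ranks within each group.
R_1 = 40 (n_1 = 5)
R_2 = 46 (n_2 = 4)
R_3 = 29 (n_3 = 5)
R_4 = 38 (n_4 = 3)
Step 3: H = 12/(N(N+1)) * sum(R_i^2/n_i) - 3(N+1)
     = 12/(17*18) * (40^2/5 + 46^2/4 + 29^2/5 + 38^2/3) - 3*18
     = 0.039216 * 1498.53 - 54
     = 4.766013.
Step 4: Ties present; correction factor C = 1 - 24/(17^3 - 17) = 0.995098. Corrected H = 4.766013 / 0.995098 = 4.789491.
Step 5: Under H0, H ~ chi^2(3); p-value = 0.187877.
Step 6: alpha = 0.05. fail to reject H0.

H = 4.7895, df = 3, p = 0.187877, fail to reject H0.


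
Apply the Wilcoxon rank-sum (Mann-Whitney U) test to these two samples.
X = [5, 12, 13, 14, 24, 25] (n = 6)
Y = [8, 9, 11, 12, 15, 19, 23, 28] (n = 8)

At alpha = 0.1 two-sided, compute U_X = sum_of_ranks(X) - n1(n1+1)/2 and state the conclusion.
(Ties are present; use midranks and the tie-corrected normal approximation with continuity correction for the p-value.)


Step 1: Combine and sort all 14 observations; assign midranks.
sorted (value, group): (5,X), (8,Y), (9,Y), (11,Y), (12,X), (12,Y), (13,X), (14,X), (15,Y), (19,Y), (23,Y), (24,X), (25,X), (28,Y)
ranks: 5->1, 8->2, 9->3, 11->4, 12->5.5, 12->5.5, 13->7, 14->8, 15->9, 19->10, 23->11, 24->12, 25->13, 28->14
Step 2: Rank sum for X: R1 = 1 + 5.5 + 7 + 8 + 12 + 13 = 46.5.
Step 3: U_X = R1 - n1(n1+1)/2 = 46.5 - 6*7/2 = 46.5 - 21 = 25.5.
       U_Y = n1*n2 - U_X = 48 - 25.5 = 22.5.
Step 4: Ties are present, so use the tie-corrected normal approximation (with continuity correction) for the p-value.
Step 5: p-value = 0.897167; compare to alpha = 0.1. fail to reject H0.

U_X = 25.5, p = 0.897167, fail to reject H0 at alpha = 0.1.


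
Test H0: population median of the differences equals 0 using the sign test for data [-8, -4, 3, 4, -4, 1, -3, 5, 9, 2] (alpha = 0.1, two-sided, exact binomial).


Step 1: Discard zero differences. Original n = 10; n_eff = number of nonzero differences = 10.
Nonzero differences (with sign): -8, -4, +3, +4, -4, +1, -3, +5, +9, +2
Step 2: Count signs: positive = 6, negative = 4.
Step 3: Under H0: P(positive) = 0.5, so the number of positives S ~ Bin(10, 0.5).
Step 4: Two-sided exact p-value = sum of Bin(10,0.5) probabilities at or below the observed probability = 0.753906.
Step 5: alpha = 0.1. fail to reject H0.

n_eff = 10, pos = 6, neg = 4, p = 0.753906, fail to reject H0.


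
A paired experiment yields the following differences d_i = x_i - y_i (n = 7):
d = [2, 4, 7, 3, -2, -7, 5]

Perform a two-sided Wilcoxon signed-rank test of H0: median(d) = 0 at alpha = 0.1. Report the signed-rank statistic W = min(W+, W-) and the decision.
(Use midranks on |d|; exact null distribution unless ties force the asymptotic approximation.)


Step 1: Drop any zero differences (none here) and take |d_i|.
|d| = [2, 4, 7, 3, 2, 7, 5]
Step 2: Midrank |d_i| (ties get averaged ranks).
ranks: |2|->1.5, |4|->4, |7|->6.5, |3|->3, |2|->1.5, |7|->6.5, |5|->5
Step 3: Attach original signs; sum ranks with positive sign and with negative sign.
W+ = 1.5 + 4 + 6.5 + 3 + 5 = 20
W- = 1.5 + 6.5 = 8
(Check: W+ + W- = 28 should equal n(n+1)/2 = 28.)
Step 4: Test statistic W = min(W+, W-) = 8.
Step 5: Ties in |d|, so use the tie-corrected normal approximation.
        E[W] = n(n+1)/4 = 7*8/4 = 14.
        Tie groups: |d|=2 (t=2), |d|=7 (t=2); sum(t^3 - t) = 12.
        Var[W] = n(n+1)(2n+1)/24 - sum(t^3-t)/48 = 840/24 - 12/48 = 34.75.
        z = (W - E[W]) / sqrt(Var[W]) = (8 - 14) / 5.8949 = -1.0178.
        Two-sided p = 2*Phi(z) = 0.308760.
Step 6: alpha = 0.1. fail to reject H0.

W+ = 20, W- = 8, W = min = 8, p = 0.308760, fail to reject H0.


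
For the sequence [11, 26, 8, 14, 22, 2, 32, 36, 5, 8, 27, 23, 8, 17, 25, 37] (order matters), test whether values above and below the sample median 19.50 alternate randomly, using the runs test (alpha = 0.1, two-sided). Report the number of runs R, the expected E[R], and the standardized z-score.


Step 1: Compute median = 19.50; label A = above, B = below.
Labels in order: BABBABAABBAABBAA  (n_A = 8, n_B = 8)
Step 2: Count runs R = 10.
Step 3: Under H0 (random ordering), E[R] = 2*n_A*n_B/(n_A+n_B) + 1 = 2*8*8/16 + 1 = 9.0000.
        Var[R] = 2*n_A*n_B*(2*n_A*n_B - n_A - n_B) / ((n_A+n_B)^2 * (n_A+n_B-1)) = 14336/3840 = 3.7333.
        SD[R] = 1.9322.
Step 4: Continuity-corrected z = (R - 0.5 - E[R]) / SD[R] = (10 - 0.5 - 9.0000) / 1.9322 = 0.2588.
Step 5: Two-sided p-value via normal approximation = 2*(1 - Phi(|z|)) = 0.795809.
Step 6: alpha = 0.1. fail to reject H0.

R = 10, z = 0.2588, p = 0.795809, fail to reject H0.


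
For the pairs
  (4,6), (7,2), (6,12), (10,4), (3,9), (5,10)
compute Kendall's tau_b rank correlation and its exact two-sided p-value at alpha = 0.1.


Step 1: Enumerate the 15 unordered pairs (i,j) with i<j and classify each by sign(x_j-x_i) * sign(y_j-y_i).
  (1,2):dx=+3,dy=-4->D; (1,3):dx=+2,dy=+6->C; (1,4):dx=+6,dy=-2->D; (1,5):dx=-1,dy=+3->D
  (1,6):dx=+1,dy=+4->C; (2,3):dx=-1,dy=+10->D; (2,4):dx=+3,dy=+2->C; (2,5):dx=-4,dy=+7->D
  (2,6):dx=-2,dy=+8->D; (3,4):dx=+4,dy=-8->D; (3,5):dx=-3,dy=-3->C; (3,6):dx=-1,dy=-2->C
  (4,5):dx=-7,dy=+5->D; (4,6):dx=-5,dy=+6->D; (5,6):dx=+2,dy=+1->C
Step 2: C = 6, D = 9, total pairs = 15.
Step 3: tau = (C - D)/(n(n-1)/2) = (6 - 9)/15 = -0.200000.
Step 4: Exact two-sided p-value (enumerate n! = 720 permutations of y under H0): p = 0.719444.
Step 5: alpha = 0.1. fail to reject H0.

tau_b = -0.2000 (C=6, D=9), p = 0.719444, fail to reject H0.


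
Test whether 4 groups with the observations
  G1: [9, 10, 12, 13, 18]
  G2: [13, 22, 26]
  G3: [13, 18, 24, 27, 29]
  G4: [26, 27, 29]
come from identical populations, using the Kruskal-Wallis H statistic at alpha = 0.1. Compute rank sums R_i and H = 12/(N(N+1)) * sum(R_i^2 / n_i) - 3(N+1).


Step 1: Combine all N = 16 observations and assign midranks.
sorted (value, group, rank): (9,G1,1), (10,G1,2), (12,G1,3), (13,G1,5), (13,G2,5), (13,G3,5), (18,G1,7.5), (18,G3,7.5), (22,G2,9), (24,G3,10), (26,G2,11.5), (26,G4,11.5), (27,G3,13.5), (27,G4,13.5), (29,G3,15.5), (29,G4,15.5)
Step 2: Sum ranks within each group.
R_1 = 18.5 (n_1 = 5)
R_2 = 25.5 (n_2 = 3)
R_3 = 51.5 (n_3 = 5)
R_4 = 40.5 (n_4 = 3)
Step 3: H = 12/(N(N+1)) * sum(R_i^2/n_i) - 3(N+1)
     = 12/(16*17) * (18.5^2/5 + 25.5^2/3 + 51.5^2/5 + 40.5^2/3) - 3*17
     = 0.044118 * 1362.4 - 51
     = 9.105882.
Step 4: Ties present; correction factor C = 1 - 48/(16^3 - 16) = 0.988235. Corrected H = 9.105882 / 0.988235 = 9.214286.
Step 5: Under H0, H ~ chi^2(3); p-value = 0.026573.
Step 6: alpha = 0.1. reject H0.

H = 9.2143, df = 3, p = 0.026573, reject H0.


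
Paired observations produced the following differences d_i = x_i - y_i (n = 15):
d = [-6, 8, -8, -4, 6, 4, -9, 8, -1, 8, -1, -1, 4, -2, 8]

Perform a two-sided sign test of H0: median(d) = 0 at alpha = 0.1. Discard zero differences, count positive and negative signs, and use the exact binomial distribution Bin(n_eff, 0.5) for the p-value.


Step 1: Discard zero differences. Original n = 15; n_eff = number of nonzero differences = 15.
Nonzero differences (with sign): -6, +8, -8, -4, +6, +4, -9, +8, -1, +8, -1, -1, +4, -2, +8
Step 2: Count signs: positive = 7, negative = 8.
Step 3: Under H0: P(positive) = 0.5, so the number of positives S ~ Bin(15, 0.5).
Step 4: Two-sided exact p-value = sum of Bin(15,0.5) probabilities at or below the observed probability = 1.000000.
Step 5: alpha = 0.1. fail to reject H0.

n_eff = 15, pos = 7, neg = 8, p = 1.000000, fail to reject H0.


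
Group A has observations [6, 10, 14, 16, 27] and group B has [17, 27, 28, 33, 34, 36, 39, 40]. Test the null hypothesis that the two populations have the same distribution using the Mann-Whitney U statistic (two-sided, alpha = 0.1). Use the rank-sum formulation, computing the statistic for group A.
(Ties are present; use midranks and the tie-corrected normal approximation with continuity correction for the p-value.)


Step 1: Combine and sort all 13 observations; assign midranks.
sorted (value, group): (6,X), (10,X), (14,X), (16,X), (17,Y), (27,X), (27,Y), (28,Y), (33,Y), (34,Y), (36,Y), (39,Y), (40,Y)
ranks: 6->1, 10->2, 14->3, 16->4, 17->5, 27->6.5, 27->6.5, 28->8, 33->9, 34->10, 36->11, 39->12, 40->13
Step 2: Rank sum for X: R1 = 1 + 2 + 3 + 4 + 6.5 = 16.5.
Step 3: U_X = R1 - n1(n1+1)/2 = 16.5 - 5*6/2 = 16.5 - 15 = 1.5.
       U_Y = n1*n2 - U_X = 40 - 1.5 = 38.5.
Step 4: Ties are present, so use the tie-corrected normal approximation (with continuity correction) for the p-value.
Step 5: p-value = 0.008326; compare to alpha = 0.1. reject H0.

U_X = 1.5, p = 0.008326, reject H0 at alpha = 0.1.


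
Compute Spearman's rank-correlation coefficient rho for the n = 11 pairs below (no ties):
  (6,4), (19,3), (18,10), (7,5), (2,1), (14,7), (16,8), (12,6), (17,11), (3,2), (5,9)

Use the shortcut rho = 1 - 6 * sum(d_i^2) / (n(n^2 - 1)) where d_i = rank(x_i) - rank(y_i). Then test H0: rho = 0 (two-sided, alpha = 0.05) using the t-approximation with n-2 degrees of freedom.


Step 1: Rank x and y separately (midranks; no ties here).
rank(x): 6->4, 19->11, 18->10, 7->5, 2->1, 14->7, 16->8, 12->6, 17->9, 3->2, 5->3
rank(y): 4->4, 3->3, 10->10, 5->5, 1->1, 7->7, 8->8, 6->6, 11->11, 2->2, 9->9
Step 2: d_i = R_x(i) - R_y(i); compute d_i^2.
  (4-4)^2=0, (11-3)^2=64, (10-10)^2=0, (5-5)^2=0, (1-1)^2=0, (7-7)^2=0, (8-8)^2=0, (6-6)^2=0, (9-11)^2=4, (2-2)^2=0, (3-9)^2=36
sum(d^2) = 104.
Step 3: rho = 1 - 6*104 / (11*(11^2 - 1)) = 1 - 624/1320 = 0.527273.
Step 4: Under H0, t = rho * sqrt((n-2)/(1-rho^2)) = 1.8616 ~ t(9).
Step 5: Two-sided p-value from the t-distribution with 9 df = 0.095565.
Step 6: alpha = 0.05. fail to reject H0.

rho = 0.5273, p = 0.095565, fail to reject H0 at alpha = 0.05.


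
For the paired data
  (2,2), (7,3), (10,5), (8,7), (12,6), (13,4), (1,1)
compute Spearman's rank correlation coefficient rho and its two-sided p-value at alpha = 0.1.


Step 1: Rank x and y separately (midranks; no ties here).
rank(x): 2->2, 7->3, 10->5, 8->4, 12->6, 13->7, 1->1
rank(y): 2->2, 3->3, 5->5, 7->7, 6->6, 4->4, 1->1
Step 2: d_i = R_x(i) - R_y(i); compute d_i^2.
  (2-2)^2=0, (3-3)^2=0, (5-5)^2=0, (4-7)^2=9, (6-6)^2=0, (7-4)^2=9, (1-1)^2=0
sum(d^2) = 18.
Step 3: rho = 1 - 6*18 / (7*(7^2 - 1)) = 1 - 108/336 = 0.678571.
Step 4: Under H0, t = rho * sqrt((n-2)/(1-rho^2)) = 2.0657 ~ t(5).
Step 5: Two-sided p-value from the t-distribution with 5 df = 0.093750.
Step 6: alpha = 0.1. reject H0.

rho = 0.6786, p = 0.093750, reject H0 at alpha = 0.1.


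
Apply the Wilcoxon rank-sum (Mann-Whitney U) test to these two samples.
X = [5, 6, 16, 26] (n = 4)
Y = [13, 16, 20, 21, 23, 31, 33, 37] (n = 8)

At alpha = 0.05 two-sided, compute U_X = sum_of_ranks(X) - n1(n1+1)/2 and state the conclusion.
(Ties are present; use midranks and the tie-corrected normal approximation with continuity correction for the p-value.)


Step 1: Combine and sort all 12 observations; assign midranks.
sorted (value, group): (5,X), (6,X), (13,Y), (16,X), (16,Y), (20,Y), (21,Y), (23,Y), (26,X), (31,Y), (33,Y), (37,Y)
ranks: 5->1, 6->2, 13->3, 16->4.5, 16->4.5, 20->6, 21->7, 23->8, 26->9, 31->10, 33->11, 37->12
Step 2: Rank sum for X: R1 = 1 + 2 + 4.5 + 9 = 16.5.
Step 3: U_X = R1 - n1(n1+1)/2 = 16.5 - 4*5/2 = 16.5 - 10 = 6.5.
       U_Y = n1*n2 - U_X = 32 - 6.5 = 25.5.
Step 4: Ties are present, so use the tie-corrected normal approximation (with continuity correction) for the p-value.
Step 5: p-value = 0.125707; compare to alpha = 0.05. fail to reject H0.

U_X = 6.5, p = 0.125707, fail to reject H0 at alpha = 0.05.


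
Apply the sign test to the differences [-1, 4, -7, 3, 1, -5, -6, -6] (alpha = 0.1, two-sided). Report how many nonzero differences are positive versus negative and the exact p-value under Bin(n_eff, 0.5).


Step 1: Discard zero differences. Original n = 8; n_eff = number of nonzero differences = 8.
Nonzero differences (with sign): -1, +4, -7, +3, +1, -5, -6, -6
Step 2: Count signs: positive = 3, negative = 5.
Step 3: Under H0: P(positive) = 0.5, so the number of positives S ~ Bin(8, 0.5).
Step 4: Two-sided exact p-value = sum of Bin(8,0.5) probabilities at or below the observed probability = 0.726562.
Step 5: alpha = 0.1. fail to reject H0.

n_eff = 8, pos = 3, neg = 5, p = 0.726562, fail to reject H0.


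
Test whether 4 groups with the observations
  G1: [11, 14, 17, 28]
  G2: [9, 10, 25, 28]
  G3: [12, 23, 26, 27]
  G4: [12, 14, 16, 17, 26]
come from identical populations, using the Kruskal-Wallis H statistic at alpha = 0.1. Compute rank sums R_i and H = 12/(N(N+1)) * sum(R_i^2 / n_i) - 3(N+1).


Step 1: Combine all N = 17 observations and assign midranks.
sorted (value, group, rank): (9,G2,1), (10,G2,2), (11,G1,3), (12,G3,4.5), (12,G4,4.5), (14,G1,6.5), (14,G4,6.5), (16,G4,8), (17,G1,9.5), (17,G4,9.5), (23,G3,11), (25,G2,12), (26,G3,13.5), (26,G4,13.5), (27,G3,15), (28,G1,16.5), (28,G2,16.5)
Step 2: Sum ranks within each group.
R_1 = 35.5 (n_1 = 4)
R_2 = 31.5 (n_2 = 4)
R_3 = 44 (n_3 = 4)
R_4 = 42 (n_4 = 5)
Step 3: H = 12/(N(N+1)) * sum(R_i^2/n_i) - 3(N+1)
     = 12/(17*18) * (35.5^2/4 + 31.5^2/4 + 44^2/4 + 42^2/5) - 3*18
     = 0.039216 * 1399.92 - 54
     = 0.899020.
Step 4: Ties present; correction factor C = 1 - 30/(17^3 - 17) = 0.993873. Corrected H = 0.899020 / 0.993873 = 0.904562.
Step 5: Under H0, H ~ chi^2(3); p-value = 0.824327.
Step 6: alpha = 0.1. fail to reject H0.

H = 0.9046, df = 3, p = 0.824327, fail to reject H0.


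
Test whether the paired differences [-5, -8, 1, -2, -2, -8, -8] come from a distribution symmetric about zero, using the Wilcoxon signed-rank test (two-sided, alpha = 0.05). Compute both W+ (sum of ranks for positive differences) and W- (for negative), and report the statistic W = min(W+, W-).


Step 1: Drop any zero differences (none here) and take |d_i|.
|d| = [5, 8, 1, 2, 2, 8, 8]
Step 2: Midrank |d_i| (ties get averaged ranks).
ranks: |5|->4, |8|->6, |1|->1, |2|->2.5, |2|->2.5, |8|->6, |8|->6
Step 3: Attach original signs; sum ranks with positive sign and with negative sign.
W+ = 1 = 1
W- = 4 + 6 + 2.5 + 2.5 + 6 + 6 = 27
(Check: W+ + W- = 28 should equal n(n+1)/2 = 28.)
Step 4: Test statistic W = min(W+, W-) = 1.
Step 5: Ties in |d|, so use the tie-corrected normal approximation.
        E[W] = n(n+1)/4 = 7*8/4 = 14.
        Tie groups: |d|=2 (t=2), |d|=8 (t=3); sum(t^3 - t) = 30.
        Var[W] = n(n+1)(2n+1)/24 - sum(t^3-t)/48 = 840/24 - 30/48 = 34.375.
        z = (W - E[W]) / sqrt(Var[W]) = (1 - 14) / 5.8630 = -2.2173.
        Two-sided p = 2*Phi(z) = 0.026603.
Step 6: alpha = 0.05. reject H0.

W+ = 1, W- = 27, W = min = 1, p = 0.026603, reject H0.
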